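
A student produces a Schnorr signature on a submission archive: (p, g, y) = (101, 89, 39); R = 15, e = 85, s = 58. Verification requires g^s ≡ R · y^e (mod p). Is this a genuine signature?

g^s mod p:
Squares mod 101: 89^1≡89, 89^2≡43, 89^4≡31, 89^8≡52, 89^16≡78, 89^32≡24
58 = 32 + 16 + 8 + 2, so 89^58 ≡ 24·78·52·43 ≡ 49 (mod 101)
R · y^e mod p:
Squares mod 101: 39^1≡39, 39^2≡6, 39^4≡36, 39^8≡84, 39^16≡87, 39^32≡95, 39^64≡36
85 = 64 + 16 + 4 + 1, so 39^85 ≡ 36·87·36·39 ≡ 91 (mod 101)
15·91 = 1365 ≡ 52 (mod 101)
49 ≠ 52; the check fails.

forged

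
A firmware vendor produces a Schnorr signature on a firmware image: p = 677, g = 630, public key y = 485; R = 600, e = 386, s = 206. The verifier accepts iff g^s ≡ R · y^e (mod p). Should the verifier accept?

reject

g^s mod p:
Squares mod 677: 630^1≡630, 630^2≡178, 630^4≡542, 630^8≡623, 630^16≡208, 630^32≡613, 630^64≡34, 630^128≡479
206 = 128 + 64 + 8 + 4 + 2, so 630^206 ≡ 479·34·623·542·178 ≡ 265 (mod 677)
R · y^e mod p:
Squares mod 677: 485^1≡485, 485^2≡306, 485^4≡210, 485^8≡95, 485^16≡224, 485^32≡78, 485^64≡668, 485^128≡81, 485^256≡468
386 = 256 + 128 + 2, so 485^386 ≡ 468·81·306 ≡ 130 (mod 677)
600·130 = 78000 ≡ 145 (mod 677)
265 ≠ 145; the check fails.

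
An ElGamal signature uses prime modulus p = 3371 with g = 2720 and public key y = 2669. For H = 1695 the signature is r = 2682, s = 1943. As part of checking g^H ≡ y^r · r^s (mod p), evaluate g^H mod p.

2720^1695 mod 3371 = 196

196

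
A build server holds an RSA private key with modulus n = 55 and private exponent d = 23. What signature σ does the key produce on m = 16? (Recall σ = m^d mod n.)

26

m^2 ≡ 16^2 = 256 ≡ 36
m^4 ≡ 36^2 = 1296 ≡ 31
m^8 ≡ 31^2 = 961 ≡ 26
m^16 ≡ 26^2 = 676 ≡ 16
23 = 16 + 4 + 2 + 1, so m^23 ≡ 16·31·36·16 ≡ 26 (mod 55)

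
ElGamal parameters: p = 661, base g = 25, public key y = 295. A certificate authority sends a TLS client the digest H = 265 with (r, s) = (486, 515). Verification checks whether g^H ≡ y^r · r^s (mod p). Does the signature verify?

Left side g^H mod p:
25^2 = 625
25^4 ≡ 625^2 = 390625 ≡ 635
25^8 ≡ 635^2 = 403225 ≡ 15
25^16 ≡ 15^2 = 225
25^32 ≡ 225^2 = 50625 ≡ 389
25^64 ≡ 389^2 = 151321 ≡ 613
25^128 ≡ 613^2 = 375769 ≡ 321
25^256 ≡ 321^2 = 103041 ≡ 586
265 = 256 + 8 + 1, so 25^265 ≡ 586·15·25 ≡ 298 (mod 661)
Right side y^r · r^s mod p:
295^2 = 87025 ≡ 434
295^4 ≡ 434^2 = 188356 ≡ 632
295^8 ≡ 632^2 = 399424 ≡ 180
295^16 ≡ 180^2 = 32400 ≡ 11
295^32 ≡ 11^2 = 121
295^64 ≡ 121^2 = 14641 ≡ 99
295^128 ≡ 99^2 = 9801 ≡ 547
295^256 ≡ 547^2 = 299209 ≡ 437
486 = 256 + 128 + 64 + 32 + 4 + 2, so 295^486 ≡ 437·547·99·121·632·434 ≡ 658 (mod 661)
486^2 = 236196 ≡ 219
486^4 ≡ 219^2 = 47961 ≡ 369
486^8 ≡ 369^2 = 136161 ≡ 656
486^16 ≡ 656^2 = 430336 ≡ 25
486^32 ≡ 25^2 = 625
486^64 ≡ 625^2 = 390625 ≡ 635
486^128 ≡ 635^2 = 403225 ≡ 15
486^256 ≡ 15^2 = 225
486^512 ≡ 225^2 = 50625 ≡ 389
515 = 512 + 2 + 1, so 486^515 ≡ 389·219·486 ≡ 430 (mod 661)
658·430 = 282940 ≡ 32 (mod 661)
298 ≠ 32, so verification fails.

does not verify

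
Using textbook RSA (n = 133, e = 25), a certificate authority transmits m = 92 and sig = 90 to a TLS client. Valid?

no

sig^2 ≡ 90^2 = 8100 ≡ 120
sig^4 ≡ 120^2 = 14400 ≡ 36
sig^8 ≡ 36^2 = 1296 ≡ 99
sig^16 ≡ 99^2 = 9801 ≡ 92
25 = 16 + 8 + 1, so sig^25 ≡ 92·99·90 ≡ 41 (mod 133)
41 ≠ 92, so verification fails.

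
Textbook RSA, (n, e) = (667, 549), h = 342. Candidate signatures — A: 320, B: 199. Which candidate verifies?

Candidate A: 320^2 = 102400 ≡ 349; 320^4 ≡ 349^2 = 121801 ≡ 407; 320^8 ≡ 407^2 = 165649 ≡ 233; 320^16 ≡ 233^2 = 54289 ≡ 262; 320^32 ≡ 262^2 = 68644 ≡ 610; 320^64 ≡ 610^2 = 372100 ≡ 581; 320^128 ≡ 581^2 = 337561 ≡ 59; 320^256 ≡ 59^2 = 3481 ≡ 146; 320^512 ≡ 146^2 = 21316 ≡ 639; 549 = 512 + 32 + 4 + 1, so 320^549 ≡ 639·610·407·320 ≡ 494 (mod 667)
Candidate B: 199^2 = 39601 ≡ 248; 199^4 ≡ 248^2 = 61504 ≡ 140; 199^8 ≡ 140^2 = 19600 ≡ 257; 199^16 ≡ 257^2 = 66049 ≡ 16; 199^32 ≡ 16^2 = 256; 199^64 ≡ 256^2 = 65536 ≡ 170; 199^128 ≡ 170^2 = 28900 ≡ 219; 199^256 ≡ 219^2 = 47961 ≡ 604; 199^512 ≡ 604^2 = 364816 ≡ 634; 549 = 512 + 32 + 4 + 1, so 199^549 ≡ 634·256·140·199 ≡ 342 (mod 667)
  → matches h = 342

B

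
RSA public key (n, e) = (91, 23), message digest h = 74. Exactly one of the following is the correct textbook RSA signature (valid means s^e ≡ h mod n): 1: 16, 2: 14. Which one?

1

Candidate 1: 16^23 mod 91 = 74
  → matches h = 74
Candidate 2: 14^23 mod 91 = 14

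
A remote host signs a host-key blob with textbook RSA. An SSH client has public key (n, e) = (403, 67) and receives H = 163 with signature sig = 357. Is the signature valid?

valid

sig^2 ≡ 357^2 = 127449 ≡ 101
sig^4 ≡ 101^2 = 10201 ≡ 126
sig^8 ≡ 126^2 = 15876 ≡ 159
sig^16 ≡ 159^2 = 25281 ≡ 295
sig^32 ≡ 295^2 = 87025 ≡ 380
sig^64 ≡ 380^2 = 144400 ≡ 126
67 = 64 + 2 + 1, so sig^67 ≡ 126·101·357 ≡ 163 (mod 403)
Since 163 equals the digest 163, verification succeeds.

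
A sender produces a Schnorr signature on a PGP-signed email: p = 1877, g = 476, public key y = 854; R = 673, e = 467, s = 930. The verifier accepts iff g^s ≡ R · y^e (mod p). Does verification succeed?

g^s mod p:
Squares mod 1877: 476^1≡476, 476^2≡1336, 476^4≡1746, 476^8≡268, 476^16≡498, 476^32≡240, 476^64≡1290, 476^128≡1078, 476^256≡221, 476^512≡39
930 = 512 + 256 + 128 + 32 + 2, so 476^930 ≡ 39·221·1078·240·1336 ≡ 7 (mod 1877)
R · y^e mod p:
Squares mod 1877: 854^1≡854, 854^2≡1040, 854^4≡448, 854^8≡1742, 854^16≡1332, 854^32≡459, 854^64≡457, 854^128≡502, 854^256≡486
467 = 256 + 128 + 64 + 16 + 2 + 1, so 854^467 ≡ 486·502·457·1332·1040·854 ≡ 1626 (mod 1877)
673·1626 = 1094298 ≡ 7 (mod 1877)
7 ≡ 7 (mod 1877); signature holds.

passes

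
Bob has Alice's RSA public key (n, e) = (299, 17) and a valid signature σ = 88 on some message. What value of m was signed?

σ^2 ≡ 88^2 = 7744 ≡ 269
σ^4 ≡ 269^2 = 72361 ≡ 3
σ^8 ≡ 3^2 = 9
σ^16 ≡ 9^2 = 81
17 = 16 + 1, so σ^17 ≡ 81·88 ≡ 251 (mod 299)

251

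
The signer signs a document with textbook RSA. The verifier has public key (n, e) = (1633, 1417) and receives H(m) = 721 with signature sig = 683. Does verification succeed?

Squares mod 1633: sig^1≡683, sig^2≡1084, sig^4≡929, sig^8≡817, sig^16≡1225, sig^32≡1531, sig^64≡606, sig^128≡1444, sig^256≡1428, sig^512≡1200, sig^1024≡1327
1417 = 1024 + 256 + 128 + 8 + 1, so sig^1417 ≡ 1327·1428·1444·817·683 ≡ 721 (mod 1633)
sig^1417 mod 1633 = 721 matches H(m).

passes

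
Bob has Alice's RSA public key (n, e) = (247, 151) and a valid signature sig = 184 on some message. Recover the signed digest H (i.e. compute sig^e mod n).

sig^2 ≡ 184^2 = 33856 ≡ 17
sig^4 ≡ 17^2 = 289 ≡ 42
sig^8 ≡ 42^2 = 1764 ≡ 35
sig^16 ≡ 35^2 = 1225 ≡ 237
sig^32 ≡ 237^2 = 56169 ≡ 100
sig^64 ≡ 100^2 = 10000 ≡ 120
sig^128 ≡ 120^2 = 14400 ≡ 74
151 = 128 + 16 + 4 + 2 + 1, so sig^151 ≡ 74·237·42·17·184 ≡ 219 (mod 247)

219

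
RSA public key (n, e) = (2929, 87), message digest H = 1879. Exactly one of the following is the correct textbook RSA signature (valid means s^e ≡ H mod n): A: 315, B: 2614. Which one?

A

Candidate A: Squares mod 2929: 315^1≡315, 315^2≡2568, 315^4≡1445, 315^8≡2577, 315^16≡886, 315^32≡24, 315^64≡576; 87 = 64 + 16 + 4 + 2 + 1, so 315^87 ≡ 576·886·1445·2568·315 ≡ 1879 (mod 2929)
  → matches H = 1879
Candidate B: Squares mod 2929: 2614^1≡2614, 2614^2≡2568, 2614^4≡1445, 2614^8≡2577, 2614^16≡886, 2614^32≡24, 2614^64≡576; 87 = 64 + 16 + 4 + 2 + 1, so 2614^87 ≡ 576·886·1445·2568·2614 ≡ 1050 (mod 2929)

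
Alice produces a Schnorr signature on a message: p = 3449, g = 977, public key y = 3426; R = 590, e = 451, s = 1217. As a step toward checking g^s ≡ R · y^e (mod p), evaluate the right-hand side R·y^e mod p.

1301

3426^2 = 11737476 ≡ 529
3426^4 ≡ 529^2 = 279841 ≡ 472
3426^8 ≡ 472^2 = 222784 ≡ 2048
3426^16 ≡ 2048^2 = 4194304 ≡ 320
3426^32 ≡ 320^2 = 102400 ≡ 2379
3426^64 ≡ 2379^2 = 5659641 ≡ 3281
3426^128 ≡ 3281^2 = 10764961 ≡ 632
3426^256 ≡ 632^2 = 399424 ≡ 2789
451 = 256 + 128 + 64 + 2 + 1, so 3426^451 ≡ 2789·632·3281·529·3426 ≡ 768 (mod 3449)
R · y^e ≡ 590·768 = 453120 ≡ 1301 (mod 3449)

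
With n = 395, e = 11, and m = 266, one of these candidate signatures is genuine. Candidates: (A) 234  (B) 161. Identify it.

B

Candidate A: Squares mod 395: 234^1≡234, 234^2≡246, 234^4≡81, 234^8≡241; 11 = 8 + 2 + 1, so 234^11 ≡ 241·246·234 ≡ 129 (mod 395)
Candidate B: Squares mod 395: 161^1≡161, 161^2≡246, 161^4≡81, 161^8≡241; 11 = 8 + 2 + 1, so 161^11 ≡ 241·246·161 ≡ 266 (mod 395)
  → matches m = 266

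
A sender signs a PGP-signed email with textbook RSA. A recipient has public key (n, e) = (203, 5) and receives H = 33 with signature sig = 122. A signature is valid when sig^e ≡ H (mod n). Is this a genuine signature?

genuine

sig^5 mod 203 = 33
33 = H, so the signature checks out.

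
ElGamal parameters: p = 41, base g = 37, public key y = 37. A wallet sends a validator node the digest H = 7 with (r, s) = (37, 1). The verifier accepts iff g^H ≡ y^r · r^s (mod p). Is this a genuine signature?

Left side g^H mod p:
37^2 = 1369 ≡ 16
37^4 ≡ 16^2 = 256 ≡ 10
7 = 4 + 2 + 1, so 37^7 ≡ 10·16·37 ≡ 16 (mod 41)
Right side y^r · r^s mod p:
37^2 = 1369 ≡ 16
37^4 ≡ 16^2 = 256 ≡ 10
37^8 ≡ 10^2 = 100 ≡ 18
37^16 ≡ 18^2 = 324 ≡ 37
37^32 ≡ 37^2 = 1369 ≡ 16
37 = 32 + 4 + 1, so 37^37 ≡ 16·10·37 ≡ 16 (mod 41)
37^1 mod 41 = 37
16·37 = 592 ≡ 18 (mod 41)
16 ≠ 18, so verification fails.

forged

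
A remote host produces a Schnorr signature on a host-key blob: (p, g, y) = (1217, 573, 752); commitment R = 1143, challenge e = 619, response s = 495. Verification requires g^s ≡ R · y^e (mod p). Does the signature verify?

does not verify

g^s mod p:
Squares mod 1217: 573^1≡573, 573^2≡956, 573^4≡1186, 573^8≡961, 573^16≡1035, 573^32≡265, 573^64≡856, 573^128≡102, 573^256≡668
495 = 256 + 128 + 64 + 32 + 8 + 4 + 2 + 1, so 573^495 ≡ 668·102·856·265·961·1186·956·573 ≡ 643 (mod 1217)
R · y^e mod p:
Squares mod 1217: 752^1≡752, 752^2≡816, 752^4≡157, 752^8≡309, 752^16≡555, 752^32≡124, 752^64≡772, 752^128≡871, 752^256≡450, 752^512≡478
619 = 512 + 64 + 32 + 8 + 2 + 1, so 752^619 ≡ 478·772·124·309·816·752 ≡ 37 (mod 1217)
1143·37 = 42291 ≡ 913 (mod 1217)
643 ≠ 913; the check fails.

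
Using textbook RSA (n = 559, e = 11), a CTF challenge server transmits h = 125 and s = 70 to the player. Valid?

yes

s^2 ≡ 70^2 = 4900 ≡ 428
s^4 ≡ 428^2 = 183184 ≡ 391
s^8 ≡ 391^2 = 152881 ≡ 274
11 = 8 + 2 + 1, so s^11 ≡ 274·428·70 ≡ 125 (mod 559)
125 = h, so the signature checks out.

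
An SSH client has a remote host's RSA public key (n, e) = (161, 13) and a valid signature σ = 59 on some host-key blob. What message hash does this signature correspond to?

Squares mod 161: σ^1≡59, σ^2≡100, σ^4≡18, σ^8≡2
13 = 8 + 4 + 1, so σ^13 ≡ 2·18·59 ≡ 31 (mod 161)

31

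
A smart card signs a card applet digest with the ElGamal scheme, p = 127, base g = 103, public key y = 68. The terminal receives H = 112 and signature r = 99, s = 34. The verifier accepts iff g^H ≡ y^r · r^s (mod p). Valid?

Left side g^H mod p:
103^2 = 10609 ≡ 68
103^4 ≡ 68^2 = 4624 ≡ 52
103^8 ≡ 52^2 = 2704 ≡ 37
103^16 ≡ 37^2 = 1369 ≡ 99
103^32 ≡ 99^2 = 9801 ≡ 22
103^64 ≡ 22^2 = 484 ≡ 103
112 = 64 + 32 + 16, so 103^112 ≡ 103·22·99 ≡ 52 (mod 127)
Right side y^r · r^s mod p:
68^2 = 4624 ≡ 52
68^4 ≡ 52^2 = 2704 ≡ 37
68^8 ≡ 37^2 = 1369 ≡ 99
68^16 ≡ 99^2 = 9801 ≡ 22
68^32 ≡ 22^2 = 484 ≡ 103
68^64 ≡ 103^2 = 10609 ≡ 68
99 = 64 + 32 + 2 + 1, so 68^99 ≡ 68·103·52·68 ≡ 1 (mod 127)
99^2 = 9801 ≡ 22
99^4 ≡ 22^2 = 484 ≡ 103
99^8 ≡ 103^2 = 10609 ≡ 68
99^16 ≡ 68^2 = 4624 ≡ 52
99^32 ≡ 52^2 = 2704 ≡ 37
34 = 32 + 2, so 99^34 ≡ 37·22 ≡ 52 (mod 127)
1·52 = 52 ≡ 52 (mod 127)
52 ≡ 52 (mod 127), so the signature is genuine.

yes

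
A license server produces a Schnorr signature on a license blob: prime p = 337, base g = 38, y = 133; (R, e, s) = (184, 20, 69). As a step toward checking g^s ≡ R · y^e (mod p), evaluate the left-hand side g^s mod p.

38^2 = 1444 ≡ 96
38^4 ≡ 96^2 = 9216 ≡ 117
38^8 ≡ 117^2 = 13689 ≡ 209
38^16 ≡ 209^2 = 43681 ≡ 208
38^32 ≡ 208^2 = 43264 ≡ 128
38^64 ≡ 128^2 = 16384 ≡ 208
69 = 64 + 4 + 1, so 38^69 ≡ 208·117·38 ≡ 40 (mod 337)

40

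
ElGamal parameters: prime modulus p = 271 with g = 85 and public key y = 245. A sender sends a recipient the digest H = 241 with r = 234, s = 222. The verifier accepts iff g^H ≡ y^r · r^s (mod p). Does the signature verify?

Left side g^H mod p:
85^2 = 7225 ≡ 179
85^4 ≡ 179^2 = 32041 ≡ 63
85^8 ≡ 63^2 = 3969 ≡ 175
85^16 ≡ 175^2 = 30625 ≡ 2
85^32 ≡ 2^2 = 4
85^64 ≡ 4^2 = 16
85^128 ≡ 16^2 = 256
241 = 128 + 64 + 32 + 16 + 1, so 85^241 ≡ 256·16·4·2·85 ≡ 213 (mod 271)
Right side y^r · r^s mod p:
245^2 = 60025 ≡ 134
245^4 ≡ 134^2 = 17956 ≡ 70
245^8 ≡ 70^2 = 4900 ≡ 22
245^16 ≡ 22^2 = 484 ≡ 213
245^32 ≡ 213^2 = 45369 ≡ 112
245^64 ≡ 112^2 = 12544 ≡ 78
245^128 ≡ 78^2 = 6084 ≡ 122
234 = 128 + 64 + 32 + 8 + 2, so 245^234 ≡ 122·78·112·22·134 ≡ 57 (mod 271)
234^2 = 54756 ≡ 14
234^4 ≡ 14^2 = 196
234^8 ≡ 196^2 = 38416 ≡ 205
234^16 ≡ 205^2 = 42025 ≡ 20
234^32 ≡ 20^2 = 400 ≡ 129
234^64 ≡ 129^2 = 16641 ≡ 110
234^128 ≡ 110^2 = 12100 ≡ 176
222 = 128 + 64 + 16 + 8 + 4 + 2, so 234^222 ≡ 176·110·20·205·196·14 ≡ 148 (mod 271)
57·148 = 8436 ≡ 35 (mod 271)
213 ≠ 35, so verification fails.

does not verify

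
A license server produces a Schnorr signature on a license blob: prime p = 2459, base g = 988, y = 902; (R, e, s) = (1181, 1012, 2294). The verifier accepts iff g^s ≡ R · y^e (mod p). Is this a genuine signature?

g^s mod p:
988^2294 mod 2459 = 409
R · y^e mod p:
902^1012 mod 2459 = 566
1181·566 = 668446 ≡ 2057 (mod 2459)
409 ≠ 2057; the check fails.

forged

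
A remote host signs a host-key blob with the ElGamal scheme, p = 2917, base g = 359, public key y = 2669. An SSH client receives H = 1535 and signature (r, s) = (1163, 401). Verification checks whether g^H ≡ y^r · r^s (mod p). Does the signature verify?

Left side g^H mod p:
359^2 = 128881 ≡ 533
359^4 ≡ 533^2 = 284089 ≡ 1140
359^8 ≡ 1140^2 = 1299600 ≡ 1535
359^16 ≡ 1535^2 = 2356225 ≡ 2206
359^32 ≡ 2206^2 = 4866436 ≡ 880
359^64 ≡ 880^2 = 774400 ≡ 1395
359^128 ≡ 1395^2 = 1946025 ≡ 386
359^256 ≡ 386^2 = 148996 ≡ 229
359^512 ≡ 229^2 = 52441 ≡ 2852
359^1024 ≡ 2852^2 = 8133904 ≡ 1308
1535 = 1024 + 256 + 128 + 64 + 32 + 16 + 8 + 4 + 2 + 1, so 359^1535 ≡ 1308·229·386·1395·880·2206·1535·1140·533·359 ≡ 1502 (mod 2917)
Right side y^r · r^s mod p:
2669^2 = 7123561 ≡ 247
2669^4 ≡ 247^2 = 61009 ≡ 2669
2669^8 ≡ 2669^2 = 7123561 ≡ 247
2669^16 ≡ 247^2 = 61009 ≡ 2669
2669^32 ≡ 2669^2 = 7123561 ≡ 247
2669^64 ≡ 247^2 = 61009 ≡ 2669
2669^128 ≡ 2669^2 = 7123561 ≡ 247
2669^256 ≡ 247^2 = 61009 ≡ 2669
2669^512 ≡ 2669^2 = 7123561 ≡ 247
2669^1024 ≡ 247^2 = 61009 ≡ 2669
1163 = 1024 + 128 + 8 + 2 + 1, so 2669^1163 ≡ 2669·247·247·247·2669 ≡ 247 (mod 2917)
1163^2 = 1352569 ≡ 1998
1163^4 ≡ 1998^2 = 3992004 ≡ 1548
1163^8 ≡ 1548^2 = 2396304 ≡ 1447
1163^16 ≡ 1447^2 = 2093809 ≡ 2320
1163^32 ≡ 2320^2 = 5382400 ≡ 535
1163^64 ≡ 535^2 = 286225 ≡ 359
1163^128 ≡ 359^2 = 128881 ≡ 533
1163^256 ≡ 533^2 = 284089 ≡ 1140
401 = 256 + 128 + 16 + 1, so 1163^401 ≡ 1140·533·2320·1163 ≡ 880 (mod 2917)
247·880 = 217360 ≡ 1502 (mod 2917)
1502 ≡ 1502 (mod 2917), so the signature is genuine.

verifies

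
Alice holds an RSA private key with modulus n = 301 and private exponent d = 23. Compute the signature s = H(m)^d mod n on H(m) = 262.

(H(m))^2 ≡ 262^2 = 68644 ≡ 16
(H(m))^4 ≡ 16^2 = 256
(H(m))^8 ≡ 256^2 = 65536 ≡ 219
(H(m))^16 ≡ 219^2 = 47961 ≡ 102
23 = 16 + 4 + 2 + 1, so (H(m))^23 ≡ 102·256·16·262 ≡ 145 (mod 301)

145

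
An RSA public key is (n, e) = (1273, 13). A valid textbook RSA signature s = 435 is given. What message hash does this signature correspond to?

1232

Squares mod 1273: s^1≡435, s^2≡821, s^4≡624, s^8≡1111
13 = 8 + 4 + 1, so s^13 ≡ 1111·624·435 ≡ 1232 (mod 1273)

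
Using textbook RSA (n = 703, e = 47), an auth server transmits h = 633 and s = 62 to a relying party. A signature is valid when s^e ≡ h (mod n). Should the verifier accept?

s^2 ≡ 62^2 = 3844 ≡ 329
s^4 ≡ 329^2 = 108241 ≡ 682
s^8 ≡ 682^2 = 465124 ≡ 441
s^16 ≡ 441^2 = 194481 ≡ 453
s^32 ≡ 453^2 = 205209 ≡ 636
47 = 32 + 8 + 4 + 2 + 1, so s^47 ≡ 636·441·682·329·62 ≡ 633 (mod 703)
Since 633 equals the digest 633, verification succeeds.

accept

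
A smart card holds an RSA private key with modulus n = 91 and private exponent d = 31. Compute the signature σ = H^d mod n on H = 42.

42

Squares mod 91: H^1≡42, H^2≡35, H^4≡42, H^8≡35, H^16≡42
31 = 16 + 8 + 4 + 2 + 1, so H^31 ≡ 42·35·42·35·42 ≡ 42 (mod 91)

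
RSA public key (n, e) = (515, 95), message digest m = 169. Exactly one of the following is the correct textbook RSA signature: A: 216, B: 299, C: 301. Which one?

Candidate A: 216^95 mod 515 = 346
Candidate B: 299^95 mod 515 = 169
  → matches m = 169
Candidate C: 301^95 mod 515 = 216

B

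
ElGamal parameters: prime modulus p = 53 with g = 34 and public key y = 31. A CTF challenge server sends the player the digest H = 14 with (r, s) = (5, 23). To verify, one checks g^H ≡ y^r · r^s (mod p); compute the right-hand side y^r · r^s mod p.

40

31^2 = 961 ≡ 7
31^4 ≡ 7^2 = 49
5 = 4 + 1, so 31^5 ≡ 49·31 ≡ 35 (mod 53)
5^2 = 25
5^4 ≡ 25^2 = 625 ≡ 42
5^8 ≡ 42^2 = 1764 ≡ 15
5^16 ≡ 15^2 = 225 ≡ 13
23 = 16 + 4 + 2 + 1, so 5^23 ≡ 13·42·25·5 ≡ 39 (mod 53)
y^r · r^s ≡ 35·39 = 1365 ≡ 40 (mod 53)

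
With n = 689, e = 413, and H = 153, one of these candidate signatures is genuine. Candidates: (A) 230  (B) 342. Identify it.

Candidate A: Squares mod 689: 230^1≡230, 230^2≡536, 230^4≡672, 230^8≡289, 230^16≡152, 230^32≡367, 230^64≡334, 230^128≡627, 230^256≡399; 413 = 256 + 128 + 16 + 8 + 4 + 1, so 230^413 ≡ 399·627·152·289·672·230 ≡ 133 (mod 689)
Candidate B: Squares mod 689: 342^1≡342, 342^2≡523, 342^4≡685, 342^8≡16, 342^16≡256, 342^32≡81, 342^64≡360, 342^128≡68, 342^256≡490; 413 = 256 + 128 + 16 + 8 + 4 + 1, so 342^413 ≡ 490·68·256·16·685·342 ≡ 153 (mod 689)
  → matches H = 153

B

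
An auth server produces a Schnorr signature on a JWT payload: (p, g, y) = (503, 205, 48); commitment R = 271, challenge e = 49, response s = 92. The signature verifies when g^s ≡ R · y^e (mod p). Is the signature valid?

g^s mod p:
205^92 mod 503 = 325
R · y^e mod p:
48^49 mod 503 = 352
271·352 = 95392 ≡ 325 (mod 503)
325 ≡ 325 (mod 503); signature holds.

valid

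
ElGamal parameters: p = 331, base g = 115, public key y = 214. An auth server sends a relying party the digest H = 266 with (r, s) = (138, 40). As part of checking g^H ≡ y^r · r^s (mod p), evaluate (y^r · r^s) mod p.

67

214^138 mod 331 = 144
138^40 mod 331 = 274
y^r · r^s ≡ 144·274 = 39456 ≡ 67 (mod 331)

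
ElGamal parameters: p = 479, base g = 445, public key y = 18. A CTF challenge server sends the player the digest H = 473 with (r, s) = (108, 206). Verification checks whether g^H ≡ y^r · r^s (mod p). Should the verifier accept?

reject

Left side g^H mod p:
445^2 = 198025 ≡ 198
445^4 ≡ 198^2 = 39204 ≡ 405
445^8 ≡ 405^2 = 164025 ≡ 207
445^16 ≡ 207^2 = 42849 ≡ 218
445^32 ≡ 218^2 = 47524 ≡ 103
445^64 ≡ 103^2 = 10609 ≡ 71
445^128 ≡ 71^2 = 5041 ≡ 251
445^256 ≡ 251^2 = 63001 ≡ 252
473 = 256 + 128 + 64 + 16 + 8 + 1, so 445^473 ≡ 252·251·71·218·207·445 ≡ 384 (mod 479)
Right side y^r · r^s mod p:
18^2 = 324
18^4 ≡ 324^2 = 104976 ≡ 75
18^8 ≡ 75^2 = 5625 ≡ 356
18^16 ≡ 356^2 = 126736 ≡ 280
18^32 ≡ 280^2 = 78400 ≡ 323
18^64 ≡ 323^2 = 104329 ≡ 386
108 = 64 + 32 + 8 + 4, so 18^108 ≡ 386·323·356·75 ≡ 132 (mod 479)
108^2 = 11664 ≡ 168
108^4 ≡ 168^2 = 28224 ≡ 442
108^8 ≡ 442^2 = 195364 ≡ 411
108^16 ≡ 411^2 = 168921 ≡ 313
108^32 ≡ 313^2 = 97969 ≡ 253
108^64 ≡ 253^2 = 64009 ≡ 302
108^128 ≡ 302^2 = 91204 ≡ 194
206 = 128 + 64 + 8 + 4 + 2, so 108^206 ≡ 194·302·411·442·168 ≡ 365 (mod 479)
132·365 = 48180 ≡ 280 (mod 479)
384 ≠ 280, so verification fails.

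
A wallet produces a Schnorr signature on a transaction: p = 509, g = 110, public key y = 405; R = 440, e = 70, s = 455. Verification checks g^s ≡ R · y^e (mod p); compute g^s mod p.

395

110^2 = 12100 ≡ 393
110^4 ≡ 393^2 = 154449 ≡ 222
110^8 ≡ 222^2 = 49284 ≡ 420
110^16 ≡ 420^2 = 176400 ≡ 286
110^32 ≡ 286^2 = 81796 ≡ 356
110^64 ≡ 356^2 = 126736 ≡ 504
110^128 ≡ 504^2 = 254016 ≡ 25
110^256 ≡ 25^2 = 625 ≡ 116
455 = 256 + 128 + 64 + 4 + 2 + 1, so 110^455 ≡ 116·25·504·222·393·110 ≡ 395 (mod 509)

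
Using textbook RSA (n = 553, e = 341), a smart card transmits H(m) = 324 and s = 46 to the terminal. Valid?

yes

s^341 mod 553 = 324
s^341 mod 553 = 324 matches H(m).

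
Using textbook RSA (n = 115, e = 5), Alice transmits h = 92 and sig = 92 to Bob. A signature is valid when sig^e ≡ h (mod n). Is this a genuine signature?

genuine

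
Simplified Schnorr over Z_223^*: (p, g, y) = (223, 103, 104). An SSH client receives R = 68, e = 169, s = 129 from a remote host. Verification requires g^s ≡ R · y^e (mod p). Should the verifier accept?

g^s mod p:
103^129 mod 223 = 87
R · y^e mod p:
104^169 mod 223 = 190
68·190 = 12920 ≡ 209 (mod 223)
87 ≠ 209; the check fails.

reject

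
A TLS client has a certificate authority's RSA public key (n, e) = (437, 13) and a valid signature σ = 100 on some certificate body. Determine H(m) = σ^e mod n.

340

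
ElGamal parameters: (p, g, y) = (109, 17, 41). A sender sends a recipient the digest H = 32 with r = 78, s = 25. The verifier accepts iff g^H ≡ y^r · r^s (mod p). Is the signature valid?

Left side g^H mod p:
Squares mod 109: 17^1≡17, 17^2≡71, 17^4≡27, 17^8≡75, 17^16≡66, 17^32≡105
17^32 ≡ 105 (mod 109)
Right side y^r · r^s mod p:
Squares mod 109: 41^1≡41, 41^2≡46, 41^4≡45, 41^8≡63, 41^16≡45, 41^32≡63, 41^64≡45
78 = 64 + 8 + 4 + 2, so 41^78 ≡ 45·63·45·46 ≡ 108 (mod 109)
Squares mod 109: 78^1≡78, 78^2≡89, 78^4≡73, 78^8≡97, 78^16≡35
25 = 16 + 8 + 1, so 78^25 ≡ 35·97·78 ≡ 49 (mod 109)
108·49 = 5292 ≡ 60 (mod 109)
105 ≠ 60, so verification fails.

invalid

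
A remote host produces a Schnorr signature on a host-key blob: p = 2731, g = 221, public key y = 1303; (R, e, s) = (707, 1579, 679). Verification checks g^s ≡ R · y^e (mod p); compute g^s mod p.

Squares mod 2731: 221^1≡221, 221^2≡2414, 221^4≡2173, 221^8≡30, 221^16≡900, 221^32≡1624, 221^64≡1961, 221^128≡273, 221^256≡792, 221^512≡1865
679 = 512 + 128 + 32 + 4 + 2 + 1, so 221^679 ≡ 1865·273·1624·2173·2414·221 ≡ 1074 (mod 2731)

1074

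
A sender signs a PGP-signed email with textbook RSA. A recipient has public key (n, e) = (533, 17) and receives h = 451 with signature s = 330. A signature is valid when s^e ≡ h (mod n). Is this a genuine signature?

forged

s^2 ≡ 330^2 = 108900 ≡ 168
s^4 ≡ 168^2 = 28224 ≡ 508
s^8 ≡ 508^2 = 258064 ≡ 92
s^16 ≡ 92^2 = 8464 ≡ 469
17 = 16 + 1, so s^17 ≡ 469·330 ≡ 200 (mod 533)
s^17 mod 533 = 200, but h = 451.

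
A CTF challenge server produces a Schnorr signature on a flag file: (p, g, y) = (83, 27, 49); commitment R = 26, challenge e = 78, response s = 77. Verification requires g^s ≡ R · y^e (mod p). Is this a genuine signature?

forged

g^s mod p:
27^2 = 729 ≡ 65
27^4 ≡ 65^2 = 4225 ≡ 75
27^8 ≡ 75^2 = 5625 ≡ 64
27^16 ≡ 64^2 = 4096 ≡ 29
27^32 ≡ 29^2 = 841 ≡ 11
27^64 ≡ 11^2 = 121 ≡ 38
77 = 64 + 8 + 4 + 1, so 27^77 ≡ 38·64·75·27 ≡ 78 (mod 83)
R · y^e mod p:
49^2 = 2401 ≡ 77
49^4 ≡ 77^2 = 5929 ≡ 36
49^8 ≡ 36^2 = 1296 ≡ 51
49^16 ≡ 51^2 = 2601 ≡ 28
49^32 ≡ 28^2 = 784 ≡ 37
49^64 ≡ 37^2 = 1369 ≡ 41
78 = 64 + 8 + 4 + 2, so 49^78 ≡ 41·51·36·77 ≡ 30 (mod 83)
26·30 = 780 ≡ 33 (mod 83)
78 ≠ 33; the check fails.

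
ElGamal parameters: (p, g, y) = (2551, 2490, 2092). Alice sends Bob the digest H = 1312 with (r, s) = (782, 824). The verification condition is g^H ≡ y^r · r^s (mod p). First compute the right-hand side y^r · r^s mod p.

831

Squares mod 2551: 2092^1≡2092, 2092^2≡1499, 2092^4≡2121, 2092^8≡1228, 2092^16≡343, 2092^32≡303, 2092^64≡2524, 2092^128≡729, 2092^256≡833, 2092^512≡17
782 = 512 + 256 + 8 + 4 + 2, so 2092^782 ≡ 17·833·1228·2121·1499 ≡ 303 (mod 2551)
Squares mod 2551: 782^1≡782, 782^2≡1835, 782^4≡2456, 782^8≡1372, 782^16≡2297, 782^32≡741, 782^64≡616, 782^128≡1908, 782^256≡187, 782^512≡1806
824 = 512 + 256 + 32 + 16 + 8, so 782^824 ≡ 1806·187·741·2297·1372 ≡ 28 (mod 2551)
y^r · r^s ≡ 303·28 = 8484 ≡ 831 (mod 2551)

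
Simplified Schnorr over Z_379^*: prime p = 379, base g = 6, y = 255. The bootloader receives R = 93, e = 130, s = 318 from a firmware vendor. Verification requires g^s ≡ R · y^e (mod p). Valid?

yes

g^s mod p:
6^318 mod 379 = 216
R · y^e mod p:
255^130 mod 379 = 39
93·39 = 3627 ≡ 216 (mod 379)
216 ≡ 216 (mod 379); signature holds.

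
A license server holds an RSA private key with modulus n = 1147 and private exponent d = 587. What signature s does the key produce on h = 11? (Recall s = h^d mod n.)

h^2 ≡ 11^2 = 121
h^4 ≡ 121^2 = 14641 ≡ 877
h^8 ≡ 877^2 = 769129 ≡ 639
h^16 ≡ 639^2 = 408321 ≡ 1136
h^32 ≡ 1136^2 = 1290496 ≡ 121
h^64 ≡ 121^2 = 14641 ≡ 877
h^128 ≡ 877^2 = 769129 ≡ 639
h^256 ≡ 639^2 = 408321 ≡ 1136
h^512 ≡ 1136^2 = 1290496 ≡ 121
587 = 512 + 64 + 8 + 2 + 1, so h^587 ≡ 121·877·639·121·11 ≡ 1026 (mod 1147)

1026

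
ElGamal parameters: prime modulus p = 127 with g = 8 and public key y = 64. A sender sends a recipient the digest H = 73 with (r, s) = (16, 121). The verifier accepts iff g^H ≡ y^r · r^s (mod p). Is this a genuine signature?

forged

Left side g^H mod p:
8^2 = 64
8^4 ≡ 64^2 = 4096 ≡ 32
8^8 ≡ 32^2 = 1024 ≡ 8
8^16 ≡ 8^2 = 64
8^32 ≡ 64^2 = 4096 ≡ 32
8^64 ≡ 32^2 = 1024 ≡ 8
73 = 64 + 8 + 1, so 8^73 ≡ 8·8·8 ≡ 4 (mod 127)
Right side y^r · r^s mod p:
64^2 = 4096 ≡ 32
64^4 ≡ 32^2 = 1024 ≡ 8
64^8 ≡ 8^2 = 64
64^16 ≡ 64^2 = 4096 ≡ 32
16^2 = 256 ≡ 2
16^4 ≡ 2^2 = 4
16^8 ≡ 4^2 = 16
16^16 ≡ 16^2 = 256 ≡ 2
16^32 ≡ 2^2 = 4
16^64 ≡ 4^2 = 16
121 = 64 + 32 + 16 + 8 + 1, so 16^121 ≡ 16·4·2·16·16 ≡ 2 (mod 127)
32·2 = 64 ≡ 64 (mod 127)
4 ≠ 64, so verification fails.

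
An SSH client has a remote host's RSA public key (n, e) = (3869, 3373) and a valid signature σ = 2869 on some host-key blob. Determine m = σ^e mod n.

σ^2 ≡ 2869^2 = 8231161 ≡ 1798
σ^4 ≡ 1798^2 = 3232804 ≡ 2189
σ^8 ≡ 2189^2 = 4791721 ≡ 1899
σ^16 ≡ 1899^2 = 3606201 ≡ 293
σ^32 ≡ 293^2 = 85849 ≡ 731
σ^64 ≡ 731^2 = 534361 ≡ 439
σ^128 ≡ 439^2 = 192721 ≡ 3140
σ^256 ≡ 3140^2 = 9859600 ≡ 1388
σ^512 ≡ 1388^2 = 1926544 ≡ 3651
σ^1024 ≡ 3651^2 = 13329801 ≡ 1096
σ^2048 ≡ 1096^2 = 1201216 ≡ 1826
3373 = 2048 + 1024 + 256 + 32 + 8 + 4 + 1, so σ^3373 ≡ 1826·1096·1388·731·1899·2189·2869 ≡ 3774 (mod 3869)

3774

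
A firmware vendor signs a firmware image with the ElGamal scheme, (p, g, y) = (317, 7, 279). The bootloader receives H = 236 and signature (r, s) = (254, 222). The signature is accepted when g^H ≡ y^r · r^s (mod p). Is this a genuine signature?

Left side g^H mod p:
7^2 = 49
7^4 ≡ 49^2 = 2401 ≡ 182
7^8 ≡ 182^2 = 33124 ≡ 156
7^16 ≡ 156^2 = 24336 ≡ 244
7^32 ≡ 244^2 = 59536 ≡ 257
7^64 ≡ 257^2 = 66049 ≡ 113
7^128 ≡ 113^2 = 12769 ≡ 89
236 = 128 + 64 + 32 + 8 + 4, so 7^236 ≡ 89·113·257·156·182 ≡ 181 (mod 317)
Right side y^r · r^s mod p:
279^2 = 77841 ≡ 176
279^4 ≡ 176^2 = 30976 ≡ 227
279^8 ≡ 227^2 = 51529 ≡ 175
279^16 ≡ 175^2 = 30625 ≡ 193
279^32 ≡ 193^2 = 37249 ≡ 160
279^64 ≡ 160^2 = 25600 ≡ 240
279^128 ≡ 240^2 = 57600 ≡ 223
254 = 128 + 64 + 32 + 16 + 8 + 4 + 2, so 279^254 ≡ 223·240·160·193·175·227·176 ≡ 43 (mod 317)
254^2 = 64516 ≡ 165
254^4 ≡ 165^2 = 27225 ≡ 280
254^8 ≡ 280^2 = 78400 ≡ 101
254^16 ≡ 101^2 = 10201 ≡ 57
254^32 ≡ 57^2 = 3249 ≡ 79
254^64 ≡ 79^2 = 6241 ≡ 218
254^128 ≡ 218^2 = 47524 ≡ 291
222 = 128 + 64 + 16 + 8 + 4 + 2, so 254^222 ≡ 291·218·57·101·280·165 ≡ 218 (mod 317)
43·218 = 9374 ≡ 181 (mod 317)
181 ≡ 181 (mod 317), so the signature is genuine.

genuine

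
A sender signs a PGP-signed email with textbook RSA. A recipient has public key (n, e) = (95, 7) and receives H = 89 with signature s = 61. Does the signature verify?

does not verify

Squares mod 95: s^1≡61, s^2≡16, s^4≡66
7 = 4 + 2 + 1, so s^7 ≡ 66·16·61 ≡ 6 (mod 95)
6 ≠ 89, so verification fails.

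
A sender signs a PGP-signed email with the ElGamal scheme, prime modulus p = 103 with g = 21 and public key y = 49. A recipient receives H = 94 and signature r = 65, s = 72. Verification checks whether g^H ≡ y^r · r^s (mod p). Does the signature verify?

verifies

Left side g^H mod p:
21^94 mod 103 = 36
Right side y^r · r^s mod p:
49^65 mod 103 = 92
65^72 mod 103 = 81
92·81 = 7452 ≡ 36 (mod 103)
36 ≡ 36 (mod 103), so the signature is genuine.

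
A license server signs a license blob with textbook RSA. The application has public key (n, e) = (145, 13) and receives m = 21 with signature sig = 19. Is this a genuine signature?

forged

sig^2 ≡ 19^2 = 361 ≡ 71
sig^4 ≡ 71^2 = 5041 ≡ 111
sig^8 ≡ 111^2 = 12321 ≡ 141
13 = 8 + 4 + 1, so sig^13 ≡ 141·111·19 ≡ 119 (mod 145)
sig^13 mod 145 = 119, but m = 21.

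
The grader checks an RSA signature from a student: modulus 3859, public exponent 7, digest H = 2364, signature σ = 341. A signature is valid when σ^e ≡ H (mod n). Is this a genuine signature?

σ^2 ≡ 341^2 = 116281 ≡ 511
σ^4 ≡ 511^2 = 261121 ≡ 2568
7 = 4 + 2 + 1, so σ^7 ≡ 2568·511·341 ≡ 2364 (mod 3859)
2364 = H, so the signature checks out.

genuine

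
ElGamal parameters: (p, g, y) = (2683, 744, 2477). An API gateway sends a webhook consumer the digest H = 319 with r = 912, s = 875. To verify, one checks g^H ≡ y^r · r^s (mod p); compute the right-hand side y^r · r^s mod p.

2477^2 = 6135529 ≡ 2191
2477^4 ≡ 2191^2 = 4800481 ≡ 594
2477^8 ≡ 594^2 = 352836 ≡ 1363
2477^16 ≡ 1363^2 = 1857769 ≡ 1133
2477^32 ≡ 1133^2 = 1283689 ≡ 1215
2477^64 ≡ 1215^2 = 1476225 ≡ 575
2477^128 ≡ 575^2 = 330625 ≡ 616
2477^256 ≡ 616^2 = 379456 ≡ 1153
2477^512 ≡ 1153^2 = 1329409 ≡ 1324
912 = 512 + 256 + 128 + 16, so 2477^912 ≡ 1324·1153·616·1133 ≡ 2324 (mod 2683)
912^2 = 831744 ≡ 14
912^4 ≡ 14^2 = 196
912^8 ≡ 196^2 = 38416 ≡ 854
912^16 ≡ 854^2 = 729316 ≡ 2223
912^32 ≡ 2223^2 = 4941729 ≡ 2326
912^64 ≡ 2326^2 = 5410276 ≡ 1348
912^128 ≡ 1348^2 = 1817104 ≡ 713
912^256 ≡ 713^2 = 508369 ≡ 1282
912^512 ≡ 1282^2 = 1643524 ≡ 1528
875 = 512 + 256 + 64 + 32 + 8 + 2 + 1, so 912^875 ≡ 1528·1282·1348·2326·854·14·912 ≡ 2638 (mod 2683)
y^r · r^s ≡ 2324·2638 = 6130712 ≡ 57 (mod 2683)

57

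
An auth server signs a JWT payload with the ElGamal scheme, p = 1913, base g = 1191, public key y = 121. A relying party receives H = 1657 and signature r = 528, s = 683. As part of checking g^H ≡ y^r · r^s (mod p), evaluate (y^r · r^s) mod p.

1867

Squares mod 1913: 121^1≡121, 121^2≡1250, 121^4≡1492, 121^8≡1245, 121^16≡495, 121^32≡161, 121^64≡1052, 121^128≡990, 121^256≡644, 121^512≡1528
528 = 512 + 16, so 121^528 ≡ 1528·495 ≡ 725 (mod 1913)
Squares mod 1913: 528^1≡528, 528^2≡1399, 528^4≡202, 528^8≡631, 528^16≡257, 528^32≡1007, 528^64≡159, 528^128≡412, 528^256≡1400, 528^512≡1088
683 = 512 + 128 + 32 + 8 + 2 + 1, so 528^683 ≡ 1088·412·1007·631·1399·528 ≡ 1562 (mod 1913)
y^r · r^s ≡ 725·1562 = 1132450 ≡ 1867 (mod 1913)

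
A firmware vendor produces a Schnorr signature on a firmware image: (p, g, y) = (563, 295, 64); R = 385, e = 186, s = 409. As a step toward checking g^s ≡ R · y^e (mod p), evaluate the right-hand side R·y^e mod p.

Squares mod 563: 64^1≡64, 64^2≡155, 64^4≡379, 64^8≡76, 64^16≡146, 64^32≡485, 64^64≡454, 64^128≡58
186 = 128 + 32 + 16 + 8 + 2, so 64^186 ≡ 58·485·146·76·155 ≡ 11 (mod 563)
R · y^e ≡ 385·11 = 4235 ≡ 294 (mod 563)

294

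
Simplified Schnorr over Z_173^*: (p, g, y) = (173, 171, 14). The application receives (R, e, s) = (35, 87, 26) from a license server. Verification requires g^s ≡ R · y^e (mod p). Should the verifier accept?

reject

g^s mod p:
171^2 = 29241 ≡ 4
171^4 ≡ 4^2 = 16
171^8 ≡ 16^2 = 256 ≡ 83
171^16 ≡ 83^2 = 6889 ≡ 142
26 = 16 + 8 + 2, so 171^26 ≡ 142·83·4 ≡ 88 (mod 173)
R · y^e mod p:
14^2 = 196 ≡ 23
14^4 ≡ 23^2 = 529 ≡ 10
14^8 ≡ 10^2 = 100
14^16 ≡ 100^2 = 10000 ≡ 139
14^32 ≡ 139^2 = 19321 ≡ 118
14^64 ≡ 118^2 = 13924 ≡ 84
87 = 64 + 16 + 4 + 2 + 1, so 14^87 ≡ 84·139·10·23·14 ≡ 14 (mod 173)
35·14 = 490 ≡ 144 (mod 173)
88 ≠ 144; the check fails.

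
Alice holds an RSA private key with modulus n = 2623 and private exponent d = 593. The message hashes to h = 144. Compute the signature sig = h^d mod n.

h^2 ≡ 144^2 = 20736 ≡ 2375
h^4 ≡ 2375^2 = 5640625 ≡ 1175
h^8 ≡ 1175^2 = 1380625 ≡ 927
h^16 ≡ 927^2 = 859329 ≡ 1608
h^32 ≡ 1608^2 = 2585664 ≡ 2009
h^64 ≡ 2009^2 = 4036081 ≡ 1907
h^128 ≡ 1907^2 = 3636649 ≡ 1171
h^256 ≡ 1171^2 = 1371241 ≡ 2035
h^512 ≡ 2035^2 = 4141225 ≡ 2131
593 = 512 + 64 + 16 + 1, so h^593 ≡ 2131·1907·1608·144 ≡ 683 (mod 2623)

683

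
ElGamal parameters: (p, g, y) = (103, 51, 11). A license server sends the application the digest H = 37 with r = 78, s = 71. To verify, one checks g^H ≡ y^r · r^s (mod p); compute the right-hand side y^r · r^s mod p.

96

Squares mod 103: 11^1≡11, 11^2≡18, 11^4≡15, 11^8≡19, 11^16≡52, 11^32≡26, 11^64≡58
78 = 64 + 8 + 4 + 2, so 11^78 ≡ 58·19·15·18 ≡ 76 (mod 103)
Squares mod 103: 78^1≡78, 78^2≡7, 78^4≡49, 78^8≡32, 78^16≡97, 78^32≡36, 78^64≡60
71 = 64 + 4 + 2 + 1, so 78^71 ≡ 60·49·7·78 ≡ 88 (mod 103)
y^r · r^s ≡ 76·88 = 6688 ≡ 96 (mod 103)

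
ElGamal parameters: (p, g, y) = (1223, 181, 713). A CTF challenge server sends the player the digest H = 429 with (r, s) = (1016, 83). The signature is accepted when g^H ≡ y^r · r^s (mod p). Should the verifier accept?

Left side g^H mod p:
181^2 = 32761 ≡ 963
181^4 ≡ 963^2 = 927369 ≡ 335
181^8 ≡ 335^2 = 112225 ≡ 932
181^16 ≡ 932^2 = 868624 ≡ 294
181^32 ≡ 294^2 = 86436 ≡ 826
181^64 ≡ 826^2 = 682276 ≡ 1065
181^128 ≡ 1065^2 = 1134225 ≡ 504
181^256 ≡ 504^2 = 254016 ≡ 855
429 = 256 + 128 + 32 + 8 + 4 + 1, so 181^429 ≡ 855·504·826·932·335·181 ≡ 394 (mod 1223)
Right side y^r · r^s mod p:
713^2 = 508369 ≡ 824
713^4 ≡ 824^2 = 678976 ≡ 211
713^8 ≡ 211^2 = 44521 ≡ 493
713^16 ≡ 493^2 = 243049 ≡ 895
713^32 ≡ 895^2 = 801025 ≡ 1183
713^64 ≡ 1183^2 = 1399489 ≡ 377
713^128 ≡ 377^2 = 142129 ≡ 261
713^256 ≡ 261^2 = 68121 ≡ 856
713^512 ≡ 856^2 = 732736 ≡ 159
1016 = 512 + 256 + 128 + 64 + 32 + 16 + 8, so 713^1016 ≡ 159·856·261·377·1183·895·493 ≡ 731 (mod 1223)
1016^2 = 1032256 ≡ 44
1016^4 ≡ 44^2 = 1936 ≡ 713
1016^8 ≡ 713^2 = 508369 ≡ 824
1016^16 ≡ 824^2 = 678976 ≡ 211
1016^32 ≡ 211^2 = 44521 ≡ 493
1016^64 ≡ 493^2 = 243049 ≡ 895
83 = 64 + 16 + 2 + 1, so 1016^83 ≡ 895·211·44·1016 ≡ 34 (mod 1223)
731·34 = 24854 ≡ 394 (mod 1223)
394 ≡ 394 (mod 1223), so the signature is genuine.

accept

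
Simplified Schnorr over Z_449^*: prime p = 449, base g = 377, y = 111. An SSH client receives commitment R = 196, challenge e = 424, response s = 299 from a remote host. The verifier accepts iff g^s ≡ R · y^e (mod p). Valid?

g^s mod p:
377^299 mod 449 = 64
R · y^e mod p:
111^424 mod 449 = 431
196·431 = 84476 ≡ 64 (mod 449)
64 ≡ 64 (mod 449); signature holds.

yes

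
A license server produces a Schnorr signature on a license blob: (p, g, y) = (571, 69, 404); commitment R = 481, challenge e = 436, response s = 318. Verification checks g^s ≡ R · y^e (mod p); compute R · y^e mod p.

387

404^2 = 163216 ≡ 481
404^4 ≡ 481^2 = 231361 ≡ 106
404^8 ≡ 106^2 = 11236 ≡ 387
404^16 ≡ 387^2 = 149769 ≡ 167
404^32 ≡ 167^2 = 27889 ≡ 481
404^64 ≡ 481^2 = 231361 ≡ 106
404^128 ≡ 106^2 = 11236 ≡ 387
404^256 ≡ 387^2 = 149769 ≡ 167
436 = 256 + 128 + 32 + 16 + 4, so 404^436 ≡ 167·387·481·167·106 ≡ 167 (mod 571)
R · y^e ≡ 481·167 = 80327 ≡ 387 (mod 571)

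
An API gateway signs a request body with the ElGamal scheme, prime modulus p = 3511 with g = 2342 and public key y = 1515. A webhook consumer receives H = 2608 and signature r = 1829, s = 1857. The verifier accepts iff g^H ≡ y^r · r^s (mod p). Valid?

yes

Left side g^H mod p:
Squares mod 3511: 2342^1≡2342, 2342^2≡782, 2342^4≡610, 2342^8≡3445, 2342^16≡845, 2342^32≡1292, 2342^64≡1539, 2342^128≡2107, 2342^256≡1545, 2342^512≡3056, 2342^1024≡3387, 2342^2048≡1332
2608 = 2048 + 512 + 32 + 16, so 2342^2608 ≡ 1332·3056·1292·845 ≡ 2687 (mod 3511)
Right side y^r · r^s mod p:
Squares mod 3511: 1515^1≡1515, 1515^2≡2542, 1515^4≡1524, 1515^8≡1805, 1515^16≡3328, 1515^32≡1890, 1515^64≡1413, 1515^128≡2321, 1515^256≡1167, 1515^512≡3132, 1515^1024≡3201
1829 = 1024 + 512 + 256 + 32 + 4 + 1, so 1515^1829 ≡ 3201·3132·1167·1890·1524·1515 ≡ 663 (mod 3511)
Squares mod 3511: 1829^1≡1829, 1829^2≡2769, 1829^4≡2848, 1829^8≡694, 1829^16≡629, 1829^32≡2409, 1829^64≡3109, 1829^128≡98, 1829^256≡2582, 1829^512≡2846, 1829^1024≡3350
1857 = 1024 + 512 + 256 + 64 + 1, so 1829^1857 ≡ 3350·2846·2582·3109·1829 ≡ 1884 (mod 3511)
663·1884 = 1249092 ≡ 2687 (mod 3511)
2687 ≡ 2687 (mod 3511), so the signature is genuine.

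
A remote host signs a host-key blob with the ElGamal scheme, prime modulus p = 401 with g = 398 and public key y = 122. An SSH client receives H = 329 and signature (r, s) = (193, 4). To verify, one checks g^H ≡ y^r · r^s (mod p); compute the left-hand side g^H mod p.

398^2 = 158404 ≡ 9
398^4 ≡ 9^2 = 81
398^8 ≡ 81^2 = 6561 ≡ 145
398^16 ≡ 145^2 = 21025 ≡ 173
398^32 ≡ 173^2 = 29929 ≡ 255
398^64 ≡ 255^2 = 65025 ≡ 63
398^128 ≡ 63^2 = 3969 ≡ 360
398^256 ≡ 360^2 = 129600 ≡ 77
329 = 256 + 64 + 8 + 1, so 398^329 ≡ 77·63·145·398 ≡ 278 (mod 401)

278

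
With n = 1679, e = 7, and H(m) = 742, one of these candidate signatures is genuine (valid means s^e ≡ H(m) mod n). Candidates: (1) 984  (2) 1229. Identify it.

1

Candidate 1: Squares mod 1679: 984^1≡984, 984^2≡1152, 984^4≡694; 7 = 4 + 2 + 1, so 984^7 ≡ 694·1152·984 ≡ 742 (mod 1679)
  → matches H(m) = 742
Candidate 2: Squares mod 1679: 1229^1≡1229, 1229^2≡1020, 1229^4≡1099; 7 = 4 + 2 + 1, so 1229^7 ≡ 1099·1020·1229 ≡ 1118 (mod 1679)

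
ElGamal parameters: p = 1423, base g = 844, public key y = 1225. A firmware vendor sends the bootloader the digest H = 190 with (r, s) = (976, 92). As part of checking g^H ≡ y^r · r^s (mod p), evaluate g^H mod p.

844^2 = 712336 ≡ 836
844^4 ≡ 836^2 = 698896 ≡ 203
844^8 ≡ 203^2 = 41209 ≡ 1365
844^16 ≡ 1365^2 = 1863225 ≡ 518
844^32 ≡ 518^2 = 268324 ≡ 800
844^64 ≡ 800^2 = 640000 ≡ 1073
844^128 ≡ 1073^2 = 1151329 ≡ 122
190 = 128 + 32 + 16 + 8 + 4 + 2, so 844^190 ≡ 122·800·518·1365·203·836 ≡ 800 (mod 1423)

800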